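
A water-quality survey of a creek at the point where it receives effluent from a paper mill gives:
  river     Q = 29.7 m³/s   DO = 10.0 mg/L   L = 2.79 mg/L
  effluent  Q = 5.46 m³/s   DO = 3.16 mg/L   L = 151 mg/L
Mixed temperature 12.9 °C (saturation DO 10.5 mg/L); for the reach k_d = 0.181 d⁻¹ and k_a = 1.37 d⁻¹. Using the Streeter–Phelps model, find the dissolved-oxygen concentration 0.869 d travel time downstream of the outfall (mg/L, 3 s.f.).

Mixed DO = (29.7×10.0 + 5.46×3.16)/(29.7+5.46) = 314.3/35.16 = 8.938 mg/L.
Mixed L₀ = (29.7×2.79 + 5.46×151)/(35.16) = 907.3/35.16 = 25.81 mg/L.
Initial deficit D₀ = C_s − DO₀ = 10.5 − 8.938 = 1.562 mg/L.
D(0.869) = [0.181×25.81/(1.37−0.181)](e^(−0.181×0.869) − e^(−1.37×0.869)) + 1.562 e^(−1.37×0.869)
= 3.928 × (0.8545 − 0.3041) + 1.562 × 0.3041 = 2.637 mg/L.
DO = 10.5 − 2.637 = 7.863 mg/L.

DO ≈ 7.86 mg/L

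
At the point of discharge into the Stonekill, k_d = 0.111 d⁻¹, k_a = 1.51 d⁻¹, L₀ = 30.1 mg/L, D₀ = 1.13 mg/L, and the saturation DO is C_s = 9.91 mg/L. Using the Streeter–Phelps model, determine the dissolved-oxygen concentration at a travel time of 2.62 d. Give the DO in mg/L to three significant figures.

k_d L₀/(k_a−k_d) = 0.111×30.1/(1.51−0.111) = 3.341/1.399 = 2.388 mg/L.
e^(−k_d t) = e^(−0.111×2.620) = 0.7477; e^(−k_a t) = e^(−1.51×2.620) = 0.01914.
D = 2.388 × (0.7477 − 0.01914) + 1.13 × 0.01914 = 1.740 + 0.02162 = 1.761 mg/L.
DO = C_s − D = 9.91 − 1.761 = 8.149 mg/L.

DO ≈ 8.15 mg/L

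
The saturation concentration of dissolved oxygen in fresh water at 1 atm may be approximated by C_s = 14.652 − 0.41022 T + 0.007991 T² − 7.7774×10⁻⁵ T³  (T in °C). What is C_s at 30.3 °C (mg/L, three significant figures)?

C_s ≈ 7.40 mg/L

C_s = 14.652 − 0.41022×30.3 + 0.007991×30.3² − 7.7774×10⁻⁵×30.3³ = 7.395 mg/L.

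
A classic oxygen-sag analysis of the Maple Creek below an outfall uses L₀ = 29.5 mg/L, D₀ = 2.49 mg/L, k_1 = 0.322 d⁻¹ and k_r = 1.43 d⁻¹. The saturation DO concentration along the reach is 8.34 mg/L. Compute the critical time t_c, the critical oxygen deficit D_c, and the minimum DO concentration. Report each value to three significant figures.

At the critical point dD/dt = 0, so k_1 L₀ e^(−k_1 t) = k_r D. Substituting D(t) from the Streeter–Phelps equation and solving for t gives
t_c = ln[(k_r/k_1)(1 − D₀(k_r−k_1)/(k_1 L₀))] / (k_r−k_1).
Here k_r−k_1 = 1.108 d⁻¹ and 1 − D₀(k_r−k_1)/(k_1 L₀) = 1 − 2.49×1.108/(0.322×29.5) = 0.7096, so
t_c = ln(4.441 × 0.7096) / 1.108 = 1.148 / 1.108 = 1.036 d.
D_c = (k_1/k_r) L₀ e^(−k_1 t_c) = (0.322/1.43) × 29.5 × e^(−0.322×1.036) = 0.2252 × 29.5 × 0.7164 = 4.759 mg/L.
Minimum DO = C_s − D_c = 8.34 − 4.759 = 3.581 mg/L.

t_c ≈ 1.04 d; D_c ≈ 4.76 mg/L; min DO ≈ 3.58 mg/L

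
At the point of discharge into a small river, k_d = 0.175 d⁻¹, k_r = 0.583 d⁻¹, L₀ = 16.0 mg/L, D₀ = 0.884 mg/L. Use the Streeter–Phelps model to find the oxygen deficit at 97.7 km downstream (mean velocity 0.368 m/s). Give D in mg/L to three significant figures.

D ≈ 3.01 mg/L

Travel time t = x/v = 97.7 km / (0.368 m/s) = 97700 m / 0.368 m/s = 265500 s = 3.073 d.
k_d L₀/(k_r−k_d) = 0.175×16.0/(0.583−0.175) = 2.800/0.4080 = 6.863 mg/L.
e^(−k_d t) = e^(−0.175×3.073) = 0.5841; e^(−k_r t) = e^(−0.583×3.073) = 0.1667.
D = 6.863 × (0.5841 − 0.1667) + 0.884 × 0.1667 = 2.864 + 0.1474 = 3.012 mg/L.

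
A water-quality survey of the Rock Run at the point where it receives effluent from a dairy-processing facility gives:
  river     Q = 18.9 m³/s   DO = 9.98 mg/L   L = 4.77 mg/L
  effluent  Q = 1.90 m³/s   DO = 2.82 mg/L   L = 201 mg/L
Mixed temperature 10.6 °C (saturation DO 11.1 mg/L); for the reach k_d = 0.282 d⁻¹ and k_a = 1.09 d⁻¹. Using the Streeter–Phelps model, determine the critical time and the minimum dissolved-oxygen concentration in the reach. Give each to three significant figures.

t_c ≈ 1.36 d; minimum DO ≈ 7.10 mg/L

Mixed DO = (18.9×9.98 + 1.90×2.82)/(18.9+1.90) = 194.0/20.80 = 9.326 mg/L.
Mixed L₀ = (18.9×4.77 + 1.90×201)/(20.80) = 472.1/20.80 = 22.69 mg/L.
Initial deficit D₀ = C_s − DO₀ = 11.1 − 9.326 = 1.774 mg/L.
t_c = (1/0.8080) ln[(1.09/0.282)(1 − 1.774×0.8080/(0.282×22.69))] = 1.238 × ln(3.000) = 1.359 d.
D_c = (0.282/1.09) × 22.69 × e^(−0.282×1.359) = 0.2587 × 22.69 × 0.6816 = 4.002 mg/L.
Minimum DO = 11.1 − 4.002 = 7.098 mg/L.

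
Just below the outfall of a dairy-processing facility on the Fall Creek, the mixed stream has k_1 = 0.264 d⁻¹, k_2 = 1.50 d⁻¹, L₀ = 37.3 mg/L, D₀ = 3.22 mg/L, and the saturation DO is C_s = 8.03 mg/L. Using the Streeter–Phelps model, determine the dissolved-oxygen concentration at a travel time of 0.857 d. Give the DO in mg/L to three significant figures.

DO ≈ 2.99 mg/L

k_1 L₀/(k_2−k_1) = 0.264×37.3/(1.50−0.264) = 9.847/1.236 = 7.967 mg/L.
e^(−k_1 t) = e^(−0.264×0.8570) = 0.7975; e^(−k_2 t) = e^(−1.50×0.8570) = 0.2765.
D = 7.967 × (0.7975 − 0.2765) + 3.22 × 0.2765 = 4.151 + 0.8904 = 5.041 mg/L.
DO = C_s − D = 8.03 − 5.041 = 2.989 mg/L.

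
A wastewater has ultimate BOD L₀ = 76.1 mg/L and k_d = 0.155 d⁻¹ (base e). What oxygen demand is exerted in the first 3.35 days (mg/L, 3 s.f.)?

y ≈ 30.8 mg/L

y_t = L₀(1 − e^(−k_d t)) = 76.1 × (1 − e^(−0.155×3.35))
= 76.1 × (1 − 0.5950) = 76.1 × 0.4050 = 30.82 mg/L.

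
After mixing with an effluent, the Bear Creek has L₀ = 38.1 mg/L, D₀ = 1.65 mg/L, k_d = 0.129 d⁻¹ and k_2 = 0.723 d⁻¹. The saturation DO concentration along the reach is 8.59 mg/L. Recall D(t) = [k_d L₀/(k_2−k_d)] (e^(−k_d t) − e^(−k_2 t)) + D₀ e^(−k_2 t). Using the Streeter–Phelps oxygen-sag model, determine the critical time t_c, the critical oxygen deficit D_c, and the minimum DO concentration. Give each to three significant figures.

t_c = [1/(k_2−k_d)] ln[(k_2/k_d)(1 − D₀(k_2−k_d)/(k_d L₀))]
= [1/(0.723−0.129)] ln[(0.723/0.129)(1 − 1.65×0.5940/(0.129×38.1))]
= (1/0.5940) ln[5.605 × 0.8006] = 1.684 × ln(4.487) = 1.684 × 1.501 = 2.527 d.
L(t_c) = L₀ e^(−k_d t_c) = 38.1 × 0.7218 = 27.50 mg/L, and at the critical point k_2 D_c = k_d L, so D_c = (0.129/0.723) × 27.50 = 4.907 mg/L.
Minimum DO = C_s − D_c = 8.59 − 4.907 = 3.683 mg/L.

t_c ≈ 2.53 d; D_c ≈ 4.91 mg/L; min DO ≈ 3.68 mg/L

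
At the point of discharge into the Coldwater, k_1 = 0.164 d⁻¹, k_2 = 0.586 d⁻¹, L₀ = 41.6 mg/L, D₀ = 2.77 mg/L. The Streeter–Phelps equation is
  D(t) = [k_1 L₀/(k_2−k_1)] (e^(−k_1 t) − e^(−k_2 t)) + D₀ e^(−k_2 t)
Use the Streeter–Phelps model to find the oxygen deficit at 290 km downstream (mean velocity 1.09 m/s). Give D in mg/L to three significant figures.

D ≈ 7.55 mg/L

Travel time t = x/v = 290 km / (1.09 m/s) = 290000 m / 1.09 m/s = 266100 s = 3.079 d.
k_1 L₀/(k_2−k_1) = 0.164×41.6/(0.586−0.164) = 6.822/0.4220 = 16.17 mg/L.
e^(−k_1 t) = e^(−0.164×3.079) = 0.6035; e^(−k_2 t) = e^(−0.586×3.079) = 0.1646.
D = 16.17 × (0.6035 − 0.1646) + 2.77 × 0.1646 = 7.096 + 0.4558 = 7.552 mg/L.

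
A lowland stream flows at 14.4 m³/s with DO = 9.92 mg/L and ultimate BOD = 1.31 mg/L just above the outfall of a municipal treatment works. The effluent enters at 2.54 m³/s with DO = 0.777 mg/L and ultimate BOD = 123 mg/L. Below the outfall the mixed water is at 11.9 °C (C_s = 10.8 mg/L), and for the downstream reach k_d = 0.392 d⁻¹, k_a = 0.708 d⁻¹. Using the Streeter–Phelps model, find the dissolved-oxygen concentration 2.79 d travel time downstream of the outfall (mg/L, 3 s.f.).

DO ≈ 5.73 mg/L

Mixed DO = (14.4×9.92 + 2.54×0.777)/(14.4+2.54) = 144.8/16.94 = 8.549 mg/L.
Mixed L₀ = (14.4×1.31 + 2.54×123)/(16.94) = 331.3/16.94 = 19.56 mg/L.
Initial deficit D₀ = C_s − DO₀ = 10.8 − 8.549 = 2.251 mg/L.
D(2.79) = [0.392×19.56/(0.708−0.392)](e^(−0.392×2.79) − e^(−0.708×2.79)) + 2.251 e^(−0.708×2.79)
= 24.26 × (0.3350 − 0.1387) + 2.251 × 0.1387 = 5.074 mg/L.
DO = 10.8 − 5.074 = 5.726 mg/L.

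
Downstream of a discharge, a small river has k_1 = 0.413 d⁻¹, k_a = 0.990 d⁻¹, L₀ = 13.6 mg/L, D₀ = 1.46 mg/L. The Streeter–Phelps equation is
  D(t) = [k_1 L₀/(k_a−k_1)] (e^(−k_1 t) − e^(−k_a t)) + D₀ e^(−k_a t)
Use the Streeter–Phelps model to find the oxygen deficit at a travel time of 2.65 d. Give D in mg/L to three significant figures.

k_1 L₀/(k_a−k_1) = 0.413×13.6/(0.990−0.413) = 5.617/0.5770 = 9.734 mg/L.
e^(−k_1 t) = e^(−0.413×2.650) = 0.3347; e^(−k_a t) = e^(−0.990×2.650) = 0.07255.
D = 9.734 × (0.3347 − 0.07255) + 1.46 × 0.07255 = 2.552 + 0.1059 = 2.658 mg/L.

D ≈ 2.66 mg/L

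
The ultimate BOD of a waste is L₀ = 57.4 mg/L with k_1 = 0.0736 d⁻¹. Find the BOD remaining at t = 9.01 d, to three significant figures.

L_t = L₀ e^(−k_1 t) = 57.4 × e^(−0.0736×9.01) = 57.4 × 0.5152 = 29.57 mg/L.

L ≈ 29.6 mg/L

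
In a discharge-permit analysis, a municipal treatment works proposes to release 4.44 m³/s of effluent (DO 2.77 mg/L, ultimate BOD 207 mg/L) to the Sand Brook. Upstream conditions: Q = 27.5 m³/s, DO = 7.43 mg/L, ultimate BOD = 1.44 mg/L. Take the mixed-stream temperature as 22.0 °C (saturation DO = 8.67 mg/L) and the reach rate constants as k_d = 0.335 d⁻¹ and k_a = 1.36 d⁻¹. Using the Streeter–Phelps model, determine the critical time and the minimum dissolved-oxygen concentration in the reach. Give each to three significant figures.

Mixed DO = (27.5×7.43 + 4.44×2.77)/(27.5+4.44) = 216.6/31.94 = 6.782 mg/L.
Mixed L₀ = (27.5×1.44 + 4.44×207)/(31.94) = 958.7/31.94 = 30.02 mg/L.
Initial deficit D₀ = C_s − DO₀ = 8.67 − 6.782 = 1.888 mg/L.
t_c = (1/1.025) ln[(1.36/0.335)(1 − 1.888×1.025/(0.335×30.02))] = 0.9756 × ln(3.278) = 1.158 d.
D_c = (0.335/1.36) × 30.02 × e^(−0.335×1.158) = 0.2463 × 30.02 × 0.6784 = 5.015 mg/L.
Minimum DO = 8.67 − 5.015 = 3.655 mg/L.

t_c ≈ 1.16 d; minimum DO ≈ 3.65 mg/L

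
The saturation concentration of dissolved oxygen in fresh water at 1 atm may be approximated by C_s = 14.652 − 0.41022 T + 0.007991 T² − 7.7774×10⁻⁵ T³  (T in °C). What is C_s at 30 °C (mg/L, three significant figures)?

C_s ≈ 7.44 mg/L

C_s = 14.652 − 0.41022×30 + 0.007991×30² − 7.7774×10⁻⁵×30³ = 7.437 mg/L.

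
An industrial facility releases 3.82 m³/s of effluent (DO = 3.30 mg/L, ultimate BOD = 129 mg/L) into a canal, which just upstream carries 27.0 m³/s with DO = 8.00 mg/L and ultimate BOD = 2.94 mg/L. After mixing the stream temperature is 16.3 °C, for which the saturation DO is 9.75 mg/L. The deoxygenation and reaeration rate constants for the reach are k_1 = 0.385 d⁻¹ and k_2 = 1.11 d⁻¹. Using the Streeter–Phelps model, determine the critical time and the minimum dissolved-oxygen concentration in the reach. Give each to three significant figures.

Mixed DO = (27.0×8.00 + 3.82×3.30)/(27.0+3.82) = 228.6/30.82 = 7.417 mg/L.
Mixed L₀ = (27.0×2.94 + 3.82×129)/(30.82) = 572.2/30.82 = 18.56 mg/L.
Initial deficit D₀ = C_s − DO₀ = 9.75 − 7.417 = 2.333 mg/L.
t_c = (1/0.7250) ln[(1.11/0.385)(1 − 2.333×0.7250/(0.385×18.56))] = 1.379 × ln(2.201) = 1.088 d.
D_c = (0.385/1.11) × 18.56 × e^(−0.385×1.088) = 0.3468 × 18.56 × 0.6578 = 4.235 mg/L.
Minimum DO = 9.75 − 4.235 = 5.515 mg/L.

t_c ≈ 1.09 d; minimum DO ≈ 5.51 mg/L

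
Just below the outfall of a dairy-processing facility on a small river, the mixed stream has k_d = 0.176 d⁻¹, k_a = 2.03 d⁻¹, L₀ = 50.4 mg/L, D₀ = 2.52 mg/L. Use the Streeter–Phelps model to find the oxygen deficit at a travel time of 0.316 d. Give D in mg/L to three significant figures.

D ≈ 3.33 mg/L

k_d L₀/(k_a−k_d) = 0.176×50.4/(2.03−0.176) = 8.870/1.854 = 4.784 mg/L.
e^(−k_d t) = e^(−0.176×0.3160) = 0.9459; e^(−k_a t) = e^(−2.03×0.3160) = 0.5265.
D = 4.784 × (0.9459 − 0.5265) + 2.52 × 0.5265 = 2.007 + 1.327 = 3.333 mg/L.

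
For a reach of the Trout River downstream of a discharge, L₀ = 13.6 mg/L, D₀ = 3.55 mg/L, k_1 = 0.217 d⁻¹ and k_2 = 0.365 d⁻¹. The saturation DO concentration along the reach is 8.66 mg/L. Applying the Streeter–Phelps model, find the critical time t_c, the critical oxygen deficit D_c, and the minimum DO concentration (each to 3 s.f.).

At the critical point dD/dt = 0, so k_1 L₀ e^(−k_1 t) = k_2 D. Substituting D(t) from the Streeter–Phelps equation and solving for t gives
t_c = ln[(k_2/k_1)(1 − D₀(k_2−k_1)/(k_1 L₀))] / (k_2−k_1).
Here k_2−k_1 = 0.1480 d⁻¹ and 1 − D₀(k_2−k_1)/(k_1 L₀) = 1 − 3.55×0.1480/(0.217×13.6) = 0.8220, so
t_c = ln(1.682 × 0.8220) / 0.1480 = 0.3239 / 0.1480 = 2.189 d.
L(t_c) = L₀ e^(−k_1 t_c) = 13.6 × 0.6219 = 8.458 mg/L, and at the critical point k_2 D_c = k_1 L, so D_c = (0.217/0.365) × 8.458 = 5.028 mg/L.
Minimum DO = C_s − D_c = 8.66 − 5.028 = 3.632 mg/L.

t_c ≈ 2.19 d; D_c ≈ 5.03 mg/L; min DO ≈ 3.63 mg/L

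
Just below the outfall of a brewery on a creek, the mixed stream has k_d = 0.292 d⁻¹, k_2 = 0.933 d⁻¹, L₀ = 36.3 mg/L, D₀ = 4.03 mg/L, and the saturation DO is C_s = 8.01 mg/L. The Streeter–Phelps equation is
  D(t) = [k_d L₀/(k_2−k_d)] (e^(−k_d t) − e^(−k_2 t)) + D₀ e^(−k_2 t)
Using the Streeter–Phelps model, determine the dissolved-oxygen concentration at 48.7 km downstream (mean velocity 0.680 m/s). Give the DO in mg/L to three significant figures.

Travel time t = x/v = 48.7 km / (0.680 m/s) = 48700 m / 0.680 m/s = 71620 s = 0.8289 d.
k_d L₀/(k_2−k_d) = 0.292×36.3/(0.933−0.292) = 10.60/0.6410 = 16.54 mg/L.
e^(−k_d t) = e^(−0.292×0.8289) = 0.7850; e^(−k_2 t) = e^(−0.933×0.8289) = 0.4615.
D = 16.54 × (0.7850 − 0.4615) + 4.03 × 0.4615 = 5.351 + 1.860 = 7.210 mg/L.
DO = C_s − D = 8.01 − 7.210 = 0.7998 mg/L.

DO ≈ 0.800 mg/L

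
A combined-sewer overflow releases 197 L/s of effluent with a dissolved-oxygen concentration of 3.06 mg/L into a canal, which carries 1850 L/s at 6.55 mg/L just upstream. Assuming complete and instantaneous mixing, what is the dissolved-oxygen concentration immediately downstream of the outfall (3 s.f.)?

Flow-weighted mixing: C = (Q_r C_r + Q_w C_w)/(Q_r + Q_w)
= (1850×6.55 + 197×3.06)/(1850 + 197) = 12720/2047 = 6.214 mg/L.

6.21 mg/L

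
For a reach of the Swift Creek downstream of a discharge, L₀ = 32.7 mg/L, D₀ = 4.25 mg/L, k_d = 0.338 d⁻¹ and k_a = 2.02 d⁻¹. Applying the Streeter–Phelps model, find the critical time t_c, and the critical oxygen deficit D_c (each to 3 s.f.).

With k_a/k_d = 5.976 and 1 − D₀(k_a−k_d)/(k_d L₀) = 0.3532,
t_c = ln(5.976 × 0.3532) / (2.02 − 0.338) = ln(2.111) / 1.682 = 0.7472/1.682 = 0.4442 d.
L(t_c) = L₀ e^(−k_d t_c) = 32.7 × 0.8606 = 28.14 mg/L, and at the critical point k_a D_c = k_d L, so D_c = (0.338/2.02) × 28.14 = 4.709 mg/L.

t_c ≈ 0.444 d; D_c ≈ 4.71 mg/L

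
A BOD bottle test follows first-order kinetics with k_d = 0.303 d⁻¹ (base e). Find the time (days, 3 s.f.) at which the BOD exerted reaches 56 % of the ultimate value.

t ≈ 2.71 d

y/L₀ = 1 − e^(−k_d t) = 0.56 ⇒ e^(−k_d t) = 0.440
t = −ln(0.440) / 0.303 = 0.8210 / 0.303 = 2.710 d.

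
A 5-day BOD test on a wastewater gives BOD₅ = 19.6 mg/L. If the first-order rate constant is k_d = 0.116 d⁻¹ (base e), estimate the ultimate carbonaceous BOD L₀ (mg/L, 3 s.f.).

BOD₅ = L₀(1 − e^(−5k_d)) ⇒ L₀ = BOD₅ / (1 − e^(−5×0.116))
= 19.6 / (1 − 0.5599) = 19.6 / 0.4401 = 44.54 mg/L.

L₀ ≈ 44.5 mg/L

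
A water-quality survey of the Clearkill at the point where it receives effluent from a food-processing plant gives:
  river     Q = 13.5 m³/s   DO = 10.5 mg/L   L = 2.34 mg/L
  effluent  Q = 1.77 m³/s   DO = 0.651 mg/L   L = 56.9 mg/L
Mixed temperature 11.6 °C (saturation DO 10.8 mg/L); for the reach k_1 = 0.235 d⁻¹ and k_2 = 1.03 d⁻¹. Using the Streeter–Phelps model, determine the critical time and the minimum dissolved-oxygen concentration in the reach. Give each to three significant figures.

t_c ≈ 0.818 d; minimum DO ≈ 9.17 mg/L

Mixed DO = (13.5×10.5 + 1.77×0.651)/(13.5+1.77) = 142.9/15.27 = 9.358 mg/L.
Mixed L₀ = (13.5×2.34 + 1.77×56.9)/(15.27) = 132.3/15.27 = 8.664 mg/L.
Initial deficit D₀ = C_s − DO₀ = 10.8 − 9.358 = 1.442 mg/L.
t_c = (1/0.7950) ln[(1.03/0.235)(1 − 1.442×0.7950/(0.235×8.664))] = 1.258 × ln(1.916) = 0.8178 d.
D_c = (0.235/1.03) × 8.664 × e^(−0.235×0.8178) = 0.2282 × 8.664 × 0.8252 = 1.631 mg/L.
Minimum DO = 10.8 − 1.631 = 9.169 mg/L.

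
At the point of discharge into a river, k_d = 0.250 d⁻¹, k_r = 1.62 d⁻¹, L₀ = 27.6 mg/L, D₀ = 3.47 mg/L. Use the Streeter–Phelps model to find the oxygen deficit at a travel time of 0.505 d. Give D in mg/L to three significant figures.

D ≈ 3.75 mg/L

k_d L₀/(k_r−k_d) = 0.250×27.6/(1.62−0.250) = 6.900/1.370 = 5.036 mg/L.
e^(−k_d t) = e^(−0.250×0.5050) = 0.8814; e^(−k_r t) = e^(−1.62×0.5050) = 0.4413.
D = 5.036 × (0.8814 − 0.4413) + 3.47 × 0.4413 = 2.217 + 1.531 = 3.748 mg/L.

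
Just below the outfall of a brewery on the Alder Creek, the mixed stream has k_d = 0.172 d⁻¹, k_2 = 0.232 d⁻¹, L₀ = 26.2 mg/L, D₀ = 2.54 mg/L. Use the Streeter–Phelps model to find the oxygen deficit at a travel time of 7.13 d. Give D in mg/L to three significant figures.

k_d L₀/(k_2−k_d) = 0.172×26.2/(0.232−0.172) = 4.506/0.06000 = 75.11 mg/L.
e^(−k_d t) = e^(−0.172×7.130) = 0.2934; e^(−k_2 t) = e^(−0.232×7.130) = 0.1913.
D = 75.11 × (0.2934 − 0.1913) + 2.54 × 0.1913 = 7.669 + 0.4858 = 8.155 mg/L.

D ≈ 8.15 mg/L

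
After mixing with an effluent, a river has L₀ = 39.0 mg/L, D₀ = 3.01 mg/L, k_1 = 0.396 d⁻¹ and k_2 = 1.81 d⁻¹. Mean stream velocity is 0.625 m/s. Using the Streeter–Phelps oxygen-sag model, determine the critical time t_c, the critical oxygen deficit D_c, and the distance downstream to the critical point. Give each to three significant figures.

With k_2/k_1 = 4.571 and 1 − D₀(k_2−k_1)/(k_1 L₀) = 0.7244,
t_c = ln(4.571 × 0.7244) / (1.81 − 0.396) = ln(3.311) / 1.414 = 1.197/1.414 = 0.8467 d.
L(t_c) = L₀ e^(−k_1 t_c) = 39.0 × 0.7151 = 27.89 mg/L, and at the critical point k_2 D_c = k_1 L, so D_c = (0.396/1.81) × 27.89 = 6.102 mg/L.
x_c = v t_c = 0.625 m/s × 0.8467 d × 86400 s/d = 45720 m ≈ 45.7 km.

t_c ≈ 0.847 d; D_c ≈ 6.10 mg/L; x_c ≈ 45.7 km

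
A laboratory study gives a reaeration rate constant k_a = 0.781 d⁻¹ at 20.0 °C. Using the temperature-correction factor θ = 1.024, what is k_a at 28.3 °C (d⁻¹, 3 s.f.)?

k_a(T₂) = k_a(T₁) · θ^(T₂−T₁) = 0.781 × 1.024^(28.3−20.0)
= 0.781 × 1.024^8.30 = 0.781 × 1.218 = 0.9509 d⁻¹.

k_a ≈ 0.951 d⁻¹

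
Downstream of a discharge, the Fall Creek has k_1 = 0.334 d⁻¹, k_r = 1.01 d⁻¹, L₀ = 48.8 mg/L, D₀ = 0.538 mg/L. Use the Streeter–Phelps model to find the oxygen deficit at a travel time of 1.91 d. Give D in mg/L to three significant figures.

k_1 L₀/(k_r−k_1) = 0.334×48.8/(1.01−0.334) = 16.30/0.6760 = 24.11 mg/L.
e^(−k_1 t) = e^(−0.334×1.910) = 0.5284; e^(−k_r t) = e^(−1.01×1.910) = 0.1453.
D = 24.11 × (0.5284 − 0.1453) + 0.538 × 0.1453 = 9.237 + 0.07816 = 9.315 mg/L.

D ≈ 9.32 mg/L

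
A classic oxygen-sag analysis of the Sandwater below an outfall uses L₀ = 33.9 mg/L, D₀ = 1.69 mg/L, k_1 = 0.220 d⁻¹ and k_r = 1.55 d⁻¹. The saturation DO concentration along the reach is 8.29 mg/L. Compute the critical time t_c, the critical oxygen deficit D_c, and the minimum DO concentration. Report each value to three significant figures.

t_c ≈ 1.20 d; D_c ≈ 3.70 mg/L; min DO ≈ 4.59 mg/L

At the critical point dD/dt = 0, so k_1 L₀ e^(−k_1 t) = k_r D. Substituting D(t) from the Streeter–Phelps equation and solving for t gives
t_c = ln[(k_r/k_1)(1 − D₀(k_r−k_1)/(k_1 L₀))] / (k_r−k_1).
Here k_r−k_1 = 1.330 d⁻¹ and 1 − D₀(k_r−k_1)/(k_1 L₀) = 1 − 1.69×1.330/(0.220×33.9) = 0.6986, so
t_c = ln(7.045 × 0.6986) / 1.330 = 1.594 / 1.330 = 1.198 d.
L(t_c) = L₀ e^(−k_1 t_c) = 33.9 × 0.7683 = 26.04 mg/L, and at the critical point k_r D_c = k_1 L, so D_c = (0.220/1.55) × 26.04 = 3.697 mg/L.
Minimum DO = C_s − D_c = 8.29 − 3.697 = 4.593 mg/L.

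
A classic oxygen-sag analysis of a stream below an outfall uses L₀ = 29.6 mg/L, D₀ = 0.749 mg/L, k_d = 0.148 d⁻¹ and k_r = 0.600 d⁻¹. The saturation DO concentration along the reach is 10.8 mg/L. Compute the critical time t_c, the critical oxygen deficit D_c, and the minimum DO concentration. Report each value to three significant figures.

t_c = [1/(k_r−k_d)] ln[(k_r/k_d)(1 − D₀(k_r−k_d)/(k_d L₀))]
= [1/(0.600−0.148)] ln[(0.600/0.148)(1 − 0.749×0.4520/(0.148×29.6))]
= (1/0.4520) ln[4.054 × 0.9227] = 2.212 × ln(3.741) = 2.212 × 1.319 = 2.919 d.
L(t_c) = L₀ e^(−k_d t_c) = 29.6 × 0.6492 = 19.22 mg/L, and at the critical point k_r D_c = k_d L, so D_c = (0.148/0.600) × 19.22 = 4.740 mg/L.
Minimum DO = C_s − D_c = 10.8 − 4.740 = 6.060 mg/L.

t_c ≈ 2.92 d; D_c ≈ 4.74 mg/L; min DO ≈ 6.06 mg/L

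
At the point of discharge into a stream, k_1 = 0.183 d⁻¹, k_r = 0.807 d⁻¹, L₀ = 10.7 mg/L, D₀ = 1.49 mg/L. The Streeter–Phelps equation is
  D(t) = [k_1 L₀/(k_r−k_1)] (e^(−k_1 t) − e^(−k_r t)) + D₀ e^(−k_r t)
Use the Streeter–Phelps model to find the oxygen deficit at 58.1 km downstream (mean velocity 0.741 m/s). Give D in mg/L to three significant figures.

D ≈ 1.87 mg/L

Travel time t = x/v = 58.1 km / (0.741 m/s) = 58100 m / 0.741 m/s = 78410 s = 0.9075 d.
k_1 L₀/(k_r−k_1) = 0.183×10.7/(0.807−0.183) = 1.958/0.6240 = 3.138 mg/L.
e^(−k_1 t) = e^(−0.183×0.9075) = 0.8470; e^(−k_r t) = e^(−0.807×0.9075) = 0.4808.
D = 3.138 × (0.8470 − 0.4808) + 1.49 × 0.4808 = 1.149 + 0.7164 = 1.866 mg/L.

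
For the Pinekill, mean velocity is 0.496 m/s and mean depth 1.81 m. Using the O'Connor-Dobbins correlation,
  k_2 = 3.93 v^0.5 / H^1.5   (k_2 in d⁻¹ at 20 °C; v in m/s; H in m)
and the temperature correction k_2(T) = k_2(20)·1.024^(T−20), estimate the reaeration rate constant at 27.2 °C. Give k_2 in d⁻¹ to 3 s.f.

k_2 ≈ 1.35 d⁻¹

k_2(20) = 3.93 × 0.496^0.5 / 1.81^1.5 = 3.93 × 0.7043 / 2.435 = 1.137 d⁻¹.
k_2(27.2) = 1.137 × 1.024^(27.2−20) = 1.137 × 1.186 = 1.348 d⁻¹.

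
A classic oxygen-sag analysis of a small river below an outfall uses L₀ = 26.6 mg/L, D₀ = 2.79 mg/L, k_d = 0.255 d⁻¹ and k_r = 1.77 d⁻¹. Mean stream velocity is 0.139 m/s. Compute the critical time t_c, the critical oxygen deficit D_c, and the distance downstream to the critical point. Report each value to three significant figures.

t_c ≈ 0.635 d; D_c ≈ 3.26 mg/L; x_c ≈ 7.62 km

t_c = [1/(k_r−k_d)] ln[(k_r/k_d)(1 − D₀(k_r−k_d)/(k_d L₀))]
= [1/(1.77−0.255)] ln[(1.77/0.255)(1 − 2.79×1.515/(0.255×26.6))]
= (1/1.515) ln[6.941 × 0.3768] = 0.6601 × ln(2.616) = 0.6601 × 0.9616 = 0.6347 d.
L(t_c) = L₀ e^(−k_d t_c) = 26.6 × 0.8506 = 22.63 mg/L, and at the critical point k_r D_c = k_d L, so D_c = (0.255/1.77) × 22.63 = 3.260 mg/L.
x_c = v t_c = 0.139 m/s × 0.6347 d × 86400 s/d = 7622 m ≈ 7.62 km.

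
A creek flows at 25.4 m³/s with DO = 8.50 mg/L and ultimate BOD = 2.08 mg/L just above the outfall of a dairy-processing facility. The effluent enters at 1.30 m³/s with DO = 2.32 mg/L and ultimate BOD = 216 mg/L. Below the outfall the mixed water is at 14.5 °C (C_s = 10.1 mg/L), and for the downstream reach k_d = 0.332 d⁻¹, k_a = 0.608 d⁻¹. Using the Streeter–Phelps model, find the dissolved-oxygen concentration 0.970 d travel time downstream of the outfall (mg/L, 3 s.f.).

DO ≈ 6.49 mg/L

Mixed DO = (25.4×8.50 + 1.30×2.32)/(25.4+1.30) = 218.9/26.70 = 8.199 mg/L.
Mixed L₀ = (25.4×2.08 + 1.30×216)/(26.70) = 333.6/26.70 = 12.50 mg/L.
Initial deficit D₀ = C_s − DO₀ = 10.1 − 8.199 = 1.901 mg/L.
D(0.970) = [0.332×12.50/(0.608−0.332)](e^(−0.332×0.970) − e^(−0.608×0.970)) + 1.901 e^(−0.608×0.970)
= 15.03 × (0.7247 − 0.5545) + 1.901 × 0.5545 = 3.612 mg/L.
DO = 10.1 − 3.612 = 6.488 mg/L.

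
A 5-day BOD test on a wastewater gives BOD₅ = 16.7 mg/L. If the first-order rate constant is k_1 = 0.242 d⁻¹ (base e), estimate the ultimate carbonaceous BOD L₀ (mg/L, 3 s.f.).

BOD₅ = L₀(1 − e^(−5k_1)) ⇒ L₀ = BOD₅ / (1 − e^(−5×0.242))
= 16.7 / (1 − 0.2982) = 16.7 / 0.7018 = 23.80 mg/L.

L₀ ≈ 23.8 mg/L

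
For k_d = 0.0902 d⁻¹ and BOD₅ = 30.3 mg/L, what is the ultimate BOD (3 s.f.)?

BOD₅ = L₀(1 − e^(−5k_d)) ⇒ L₀ = BOD₅ / (1 − e^(−5×0.0902))
= 30.3 / (1 − 0.6370) = 30.3 / 0.3630 = 83.47 mg/L.

L₀ ≈ 83.5 mg/L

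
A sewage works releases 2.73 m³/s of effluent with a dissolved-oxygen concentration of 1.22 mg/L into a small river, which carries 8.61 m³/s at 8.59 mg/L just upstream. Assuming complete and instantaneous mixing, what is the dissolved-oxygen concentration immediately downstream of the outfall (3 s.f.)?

6.82 mg/L

Flow-weighted mixing: C = (Q_r C_r + Q_w C_w)/(Q_r + Q_w)
= (8.61×8.59 + 2.73×1.22)/(8.61 + 2.73) = 77.29/11.34 = 6.816 mg/L.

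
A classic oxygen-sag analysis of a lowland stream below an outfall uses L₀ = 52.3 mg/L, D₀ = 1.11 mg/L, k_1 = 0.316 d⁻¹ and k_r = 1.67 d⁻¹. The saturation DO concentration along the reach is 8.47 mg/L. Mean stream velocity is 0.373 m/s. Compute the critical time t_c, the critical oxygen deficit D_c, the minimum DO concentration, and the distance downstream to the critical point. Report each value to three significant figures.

t_c ≈ 1.16 d; D_c ≈ 6.86 mg/L; min DO ≈ 1.61 mg/L; x_c ≈ 37.4 km

With k_r/k_1 = 5.285 and 1 − D₀(k_r−k_1)/(k_1 L₀) = 0.9091,
t_c = ln(5.285 × 0.9091) / (1.67 − 0.316) = ln(4.804) / 1.354 = 1.569/1.354 = 1.159 d.
D_c = (k_1/k_r) L₀ e^(−k_1 t_c) = (0.316/1.67) × 52.3 × e^(−0.316×1.159) = 0.1892 × 52.3 × 0.6933 = 6.861 mg/L.
Minimum DO = C_s − D_c = 8.47 − 6.861 = 1.609 mg/L.
x_c = v t_c = 0.373 m/s × 1.159 d × 86400 s/d = 37360 m ≈ 37.4 km.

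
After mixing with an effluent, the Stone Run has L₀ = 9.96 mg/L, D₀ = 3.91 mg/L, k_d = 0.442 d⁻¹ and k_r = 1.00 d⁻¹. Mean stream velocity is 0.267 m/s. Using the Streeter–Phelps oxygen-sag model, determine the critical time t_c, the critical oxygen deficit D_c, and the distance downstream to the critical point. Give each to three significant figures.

t_c = [1/(k_r−k_d)] ln[(k_r/k_d)(1 − D₀(k_r−k_d)/(k_d L₀))]
= [1/(1.00−0.442)] ln[(1.00/0.442)(1 − 3.91×0.5580/(0.442×9.96))]
= (1/0.5580) ln[2.262 × 0.5044] = 1.792 × ln(1.141) = 1.792 × 0.1321 = 0.2367 d.
D_c = (k_d/k_r) L₀ e^(−k_d t_c) = (0.442/1.00) × 9.96 × e^(−0.442×0.2367) = 0.4420 × 9.96 × 0.9007 = 3.965 mg/L.
x_c = v t_c = 0.267 m/s × 0.2367 d × 86400 s/d = 5460 m ≈ 5.46 km.

t_c ≈ 0.237 d; D_c ≈ 3.97 mg/L; x_c ≈ 5.46 km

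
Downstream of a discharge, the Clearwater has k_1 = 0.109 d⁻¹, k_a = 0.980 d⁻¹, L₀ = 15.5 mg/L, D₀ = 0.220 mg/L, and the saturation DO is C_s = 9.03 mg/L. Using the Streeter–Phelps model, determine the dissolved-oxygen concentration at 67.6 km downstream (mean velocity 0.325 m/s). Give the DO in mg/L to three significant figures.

Travel time t = x/v = 67.6 km / (0.325 m/s) = 67600 m / 0.325 m/s = 208000 s = 2.407 d.
k_1 L₀/(k_a−k_1) = 0.109×15.5/(0.980−0.109) = 1.690/0.8710 = 1.940 mg/L.
e^(−k_1 t) = e^(−0.109×2.407) = 0.7692; e^(−k_a t) = e^(−0.980×2.407) = 0.09449.
D = 1.940 × (0.7692 − 0.09449) + 0.220 × 0.09449 = 1.309 + 0.02079 = 1.330 mg/L.
DO = C_s − D = 9.03 − 1.330 = 7.700 mg/L.

DO ≈ 7.70 mg/L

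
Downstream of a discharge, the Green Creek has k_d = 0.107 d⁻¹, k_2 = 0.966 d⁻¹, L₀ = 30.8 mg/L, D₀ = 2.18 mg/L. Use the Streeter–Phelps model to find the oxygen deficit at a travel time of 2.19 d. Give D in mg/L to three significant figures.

D ≈ 2.84 mg/L

k_d L₀/(k_2−k_d) = 0.107×30.8/(0.966−0.107) = 3.296/0.8590 = 3.837 mg/L.
e^(−k_d t) = e^(−0.107×2.190) = 0.7911; e^(−k_2 t) = e^(−0.966×2.190) = 0.1206.
D = 3.837 × (0.7911 − 0.1206) + 2.18 × 0.1206 = 2.573 + 0.2628 = 2.835 mg/L.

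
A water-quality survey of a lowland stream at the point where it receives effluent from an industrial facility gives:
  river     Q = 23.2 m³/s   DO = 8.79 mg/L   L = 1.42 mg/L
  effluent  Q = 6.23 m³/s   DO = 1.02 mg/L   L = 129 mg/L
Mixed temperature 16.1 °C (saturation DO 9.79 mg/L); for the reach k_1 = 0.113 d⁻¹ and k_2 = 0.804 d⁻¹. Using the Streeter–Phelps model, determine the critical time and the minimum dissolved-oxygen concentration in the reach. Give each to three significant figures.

t_c ≈ 1.62 d; minimum DO ≈ 6.46 mg/L

Mixed DO = (23.2×8.79 + 6.23×1.02)/(23.2+6.23) = 210.3/29.43 = 7.145 mg/L.
Mixed L₀ = (23.2×1.42 + 6.23×129)/(29.43) = 836.6/29.43 = 28.43 mg/L.
Initial deficit D₀ = C_s − DO₀ = 9.79 − 7.145 = 2.645 mg/L.
t_c = (1/0.6910) ln[(0.804/0.113)(1 − 2.645×0.6910/(0.113×28.43))] = 1.447 × ln(3.067) = 1.622 d.
D_c = (0.113/0.804) × 28.43 × e^(−0.113×1.622) = 0.1405 × 28.43 × 0.8325 = 3.326 mg/L.
Minimum DO = 9.79 − 3.326 = 6.464 mg/L.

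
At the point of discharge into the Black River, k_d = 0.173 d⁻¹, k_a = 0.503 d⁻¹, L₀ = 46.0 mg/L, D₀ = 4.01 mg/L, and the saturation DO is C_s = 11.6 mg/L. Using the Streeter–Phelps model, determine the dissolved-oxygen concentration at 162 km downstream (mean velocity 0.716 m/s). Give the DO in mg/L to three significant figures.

DO ≈ 1.66 mg/L

Travel time t = x/v = 162 km / (0.716 m/s) = 162000 m / 0.716 m/s = 226300 s = 2.619 d.
k_d L₀/(k_a−k_d) = 0.173×46.0/(0.503−0.173) = 7.958/0.3300 = 24.12 mg/L.
e^(−k_d t) = e^(−0.173×2.619) = 0.6357; e^(−k_a t) = e^(−0.503×2.619) = 0.2679.
D = 24.12 × (0.6357 − 0.2679) + 4.01 × 0.2679 = 8.870 + 1.074 = 9.944 mg/L.
DO = C_s − D = 11.6 − 9.944 = 1.656 mg/L.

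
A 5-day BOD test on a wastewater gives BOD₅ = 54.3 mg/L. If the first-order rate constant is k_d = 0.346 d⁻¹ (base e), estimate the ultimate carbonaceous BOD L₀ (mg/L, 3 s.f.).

L₀ ≈ 66.0 mg/L

BOD₅ = L₀(1 − e^(−5k_d)) ⇒ L₀ = BOD₅ / (1 − e^(−5×0.346))
= 54.3 / (1 − 0.1773) = 54.3 / 0.8227 = 66.00 mg/L.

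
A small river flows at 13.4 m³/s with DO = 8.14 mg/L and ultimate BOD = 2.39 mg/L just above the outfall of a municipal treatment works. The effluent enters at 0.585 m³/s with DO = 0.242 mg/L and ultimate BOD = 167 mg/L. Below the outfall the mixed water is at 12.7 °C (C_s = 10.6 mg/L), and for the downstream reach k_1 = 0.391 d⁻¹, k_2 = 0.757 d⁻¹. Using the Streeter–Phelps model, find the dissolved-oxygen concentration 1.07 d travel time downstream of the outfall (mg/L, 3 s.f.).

DO ≈ 7.25 mg/L

Mixed DO = (13.4×8.14 + 0.585×0.242)/(13.4+0.585) = 109.2/13.98 = 7.810 mg/L.
Mixed L₀ = (13.4×2.39 + 0.585×167)/(13.98) = 129.7/13.98 = 9.276 mg/L.
Initial deficit D₀ = C_s − DO₀ = 10.6 − 7.810 = 2.790 mg/L.
D(1.07) = [0.391×9.276/(0.757−0.391)](e^(−0.391×1.07) − e^(−0.757×1.07)) + 2.790 e^(−0.757×1.07)
= 9.909 × (0.6581 − 0.4449) + 2.790 × 0.4449 = 3.355 mg/L.
DO = 10.6 − 3.355 = 7.245 mg/L.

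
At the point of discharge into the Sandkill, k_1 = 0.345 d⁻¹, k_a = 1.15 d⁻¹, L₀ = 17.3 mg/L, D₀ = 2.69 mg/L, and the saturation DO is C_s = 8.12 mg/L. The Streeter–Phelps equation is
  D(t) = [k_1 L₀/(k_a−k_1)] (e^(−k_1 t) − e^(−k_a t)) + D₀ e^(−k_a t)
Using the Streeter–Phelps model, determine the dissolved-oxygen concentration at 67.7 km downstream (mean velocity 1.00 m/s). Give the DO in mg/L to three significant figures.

DO ≈ 4.38 mg/L

Travel time t = x/v = 67.7 km / (1.00 m/s) = 67700 m / 1.00 m/s = 67700 s = 0.7836 d.
k_1 L₀/(k_a−k_1) = 0.345×17.3/(1.15−0.345) = 5.968/0.8050 = 7.414 mg/L.
e^(−k_1 t) = e^(−0.345×0.7836) = 0.7631; e^(−k_a t) = e^(−1.15×0.7836) = 0.4061.
D = 7.414 × (0.7631 − 0.4061) + 2.69 × 0.4061 = 2.647 + 1.092 = 3.739 mg/L.
DO = C_s − D = 8.12 − 3.739 = 4.381 mg/L.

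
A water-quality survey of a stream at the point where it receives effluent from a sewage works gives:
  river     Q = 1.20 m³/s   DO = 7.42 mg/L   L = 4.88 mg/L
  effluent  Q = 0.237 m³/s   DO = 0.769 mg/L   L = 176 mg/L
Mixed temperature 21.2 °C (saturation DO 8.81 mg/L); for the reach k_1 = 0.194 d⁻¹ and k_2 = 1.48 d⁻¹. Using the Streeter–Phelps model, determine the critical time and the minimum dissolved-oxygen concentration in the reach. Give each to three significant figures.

Mixed DO = (1.20×7.42 + 0.237×0.769)/(1.20+0.237) = 9.086/1.437 = 6.323 mg/L.
Mixed L₀ = (1.20×4.88 + 0.237×176)/(1.437) = 47.57/1.437 = 33.10 mg/L.
Initial deficit D₀ = C_s − DO₀ = 8.81 − 6.323 = 2.487 mg/L.
t_c = (1/1.286) ln[(1.48/0.194)(1 − 2.487×1.286/(0.194×33.10))] = 0.7776 × ln(3.830) = 1.044 d.
D_c = (0.194/1.48) × 33.10 × e^(−0.194×1.044) = 0.1311 × 33.10 × 0.8166 = 3.543 mg/L.
Minimum DO = 8.81 − 3.543 = 5.267 mg/L.

t_c ≈ 1.04 d; minimum DO ≈ 5.27 mg/L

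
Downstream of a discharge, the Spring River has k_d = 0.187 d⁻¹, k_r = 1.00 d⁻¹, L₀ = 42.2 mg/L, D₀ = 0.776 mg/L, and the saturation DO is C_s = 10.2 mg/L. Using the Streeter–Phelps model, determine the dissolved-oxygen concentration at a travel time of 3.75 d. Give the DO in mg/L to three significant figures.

k_d L₀/(k_r−k_d) = 0.187×42.2/(1.00−0.187) = 7.891/0.8130 = 9.707 mg/L.
e^(−k_d t) = e^(−0.187×3.750) = 0.4960; e^(−k_r t) = e^(−1.00×3.750) = 0.02352.
D = 9.707 × (0.4960 − 0.02352) + 0.776 × 0.02352 = 4.586 + 0.01825 = 4.604 mg/L.
DO = C_s − D = 10.2 − 4.604 = 5.596 mg/L.

DO ≈ 5.60 mg/L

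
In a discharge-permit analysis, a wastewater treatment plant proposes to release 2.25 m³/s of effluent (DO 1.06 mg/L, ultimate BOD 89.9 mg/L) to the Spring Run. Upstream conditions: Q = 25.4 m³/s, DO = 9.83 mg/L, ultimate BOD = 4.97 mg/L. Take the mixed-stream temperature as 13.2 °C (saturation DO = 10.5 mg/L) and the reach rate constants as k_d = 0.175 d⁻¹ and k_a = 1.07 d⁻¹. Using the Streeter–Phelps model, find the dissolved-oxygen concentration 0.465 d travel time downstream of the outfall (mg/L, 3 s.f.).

DO ≈ 8.93 mg/L

Mixed DO = (25.4×9.83 + 2.25×1.06)/(25.4+2.25) = 252.1/27.65 = 9.116 mg/L.
Mixed L₀ = (25.4×4.97 + 2.25×89.9)/(27.65) = 328.5/27.65 = 11.88 mg/L.
Initial deficit D₀ = C_s − DO₀ = 10.5 − 9.116 = 1.384 mg/L.
D(0.465) = [0.175×11.88/(1.07−0.175)](e^(−0.175×0.465) − e^(−1.07×0.465)) + 1.384 e^(−1.07×0.465)
= 2.323 × (0.9218 − 0.6080) + 1.384 × 0.6080 = 1.570 mg/L.
DO = 10.5 − 1.570 = 8.930 mg/L.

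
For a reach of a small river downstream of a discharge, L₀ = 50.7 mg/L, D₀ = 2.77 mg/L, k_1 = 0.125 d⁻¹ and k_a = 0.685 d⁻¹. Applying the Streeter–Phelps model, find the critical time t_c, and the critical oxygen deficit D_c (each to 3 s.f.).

t_c = [1/(k_a−k_1)] ln[(k_a/k_1)(1 − D₀(k_a−k_1)/(k_1 L₀))]
= [1/(0.685−0.125)] ln[(0.685/0.125)(1 − 2.77×0.5600/(0.125×50.7))]
= (1/0.5600) ln[5.480 × 0.7552] = 1.786 × ln(4.139) = 1.786 × 1.420 = 2.536 d.
L(t_c) = L₀ e^(−k_1 t_c) = 50.7 × 0.7283 = 36.92 mg/L, and at the critical point k_a D_c = k_1 L, so D_c = (0.125/0.685) × 36.92 = 6.738 mg/L.

t_c ≈ 2.54 d; D_c ≈ 6.74 mg/L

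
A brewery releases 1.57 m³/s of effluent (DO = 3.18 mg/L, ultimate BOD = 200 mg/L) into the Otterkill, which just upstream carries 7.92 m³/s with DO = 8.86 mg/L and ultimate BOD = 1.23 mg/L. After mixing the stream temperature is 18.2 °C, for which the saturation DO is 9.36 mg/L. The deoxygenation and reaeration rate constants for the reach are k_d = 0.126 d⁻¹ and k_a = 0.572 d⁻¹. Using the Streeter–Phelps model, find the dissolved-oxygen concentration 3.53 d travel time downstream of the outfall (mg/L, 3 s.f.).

Mixed DO = (7.92×8.86 + 1.57×3.18)/(7.92+1.57) = 75.16/9.490 = 7.920 mg/L.
Mixed L₀ = (7.92×1.23 + 1.57×200)/(9.490) = 323.7/9.490 = 34.11 mg/L.
Initial deficit D₀ = C_s − DO₀ = 9.36 − 7.920 = 1.440 mg/L.
D(3.53) = [0.126×34.11/(0.572−0.126)](e^(−0.126×3.53) − e^(−0.572×3.53)) + 1.440 e^(−0.572×3.53)
= 9.638 × (0.6410 − 0.1328) + 1.440 × 0.1328 = 5.089 mg/L.
DO = 9.36 − 5.089 = 4.271 mg/L.

DO ≈ 4.27 mg/L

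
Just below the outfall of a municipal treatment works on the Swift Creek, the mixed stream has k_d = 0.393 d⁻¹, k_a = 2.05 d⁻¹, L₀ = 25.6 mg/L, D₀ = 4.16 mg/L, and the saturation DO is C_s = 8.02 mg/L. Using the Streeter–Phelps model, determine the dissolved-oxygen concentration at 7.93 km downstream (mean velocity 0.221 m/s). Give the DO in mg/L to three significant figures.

DO ≈ 3.68 mg/L

Travel time t = x/v = 7.93 km / (0.221 m/s) = 7930 m / 0.221 m/s = 35880 s = 0.4153 d.
k_d L₀/(k_a−k_d) = 0.393×25.6/(2.05−0.393) = 10.06/1.657 = 6.072 mg/L.
e^(−k_d t) = e^(−0.393×0.4153) = 0.8494; e^(−k_a t) = e^(−2.05×0.4153) = 0.4268.
D = 6.072 × (0.8494 − 0.4268) + 4.16 × 0.4268 = 2.566 + 1.776 = 4.341 mg/L.
DO = C_s − D = 8.02 − 4.341 = 3.679 mg/L.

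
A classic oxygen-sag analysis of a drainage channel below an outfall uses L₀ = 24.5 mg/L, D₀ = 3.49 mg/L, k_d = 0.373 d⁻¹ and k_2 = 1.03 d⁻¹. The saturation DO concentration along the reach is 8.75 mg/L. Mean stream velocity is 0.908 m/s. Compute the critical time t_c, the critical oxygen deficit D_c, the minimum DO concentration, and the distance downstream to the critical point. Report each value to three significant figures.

At the critical point dD/dt = 0, so k_d L₀ e^(−k_d t) = k_2 D. Substituting D(t) from the Streeter–Phelps equation and solving for t gives
t_c = ln[(k_2/k_d)(1 − D₀(k_2−k_d)/(k_d L₀))] / (k_2−k_d).
Here k_2−k_d = 0.6570 d⁻¹ and 1 − D₀(k_2−k_d)/(k_d L₀) = 1 − 3.49×0.6570/(0.373×24.5) = 0.7491, so
t_c = ln(2.761 × 0.7491) / 0.6570 = 0.7268 / 0.6570 = 1.106 d.
D_c = (k_d/k_2) L₀ e^(−k_d t_c) = (0.373/1.03) × 24.5 × e^(−0.373×1.106) = 0.3621 × 24.5 × 0.6619 = 5.873 mg/L.
Minimum DO = C_s − D_c = 8.75 − 5.873 = 2.877 mg/L.
x_c = v t_c = 0.908 m/s × 1.106 d × 86400 s/d = 86790 m ≈ 86.8 km.

t_c ≈ 1.11 d; D_c ≈ 5.87 mg/L; min DO ≈ 2.88 mg/L; x_c ≈ 86.8 km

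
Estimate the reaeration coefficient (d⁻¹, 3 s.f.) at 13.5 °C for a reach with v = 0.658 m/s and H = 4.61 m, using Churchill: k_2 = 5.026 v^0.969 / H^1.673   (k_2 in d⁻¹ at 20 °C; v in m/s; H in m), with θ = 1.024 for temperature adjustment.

k_2(20) = 5.026 × 0.658^0.969 / 4.61^1.673 = 5.026 × 0.6666 / 12.89 = 0.2598 d⁻¹.
k_2(13.5) = 0.2598 × 1.024^(13.5−20) = 0.2598 × 0.8571 = 0.2227 d⁻¹.

k_2 ≈ 0.223 d⁻¹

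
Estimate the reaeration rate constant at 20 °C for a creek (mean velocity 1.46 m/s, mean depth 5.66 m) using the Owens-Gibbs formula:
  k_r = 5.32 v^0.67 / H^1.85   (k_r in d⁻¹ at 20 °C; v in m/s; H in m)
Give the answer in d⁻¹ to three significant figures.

k_r ≈ 0.278 d⁻¹

k_r = 5.32 × 1.46^0.67 / 5.66^1.85 = 5.32 × 1.289 / 24.70 = 0.2775 d⁻¹.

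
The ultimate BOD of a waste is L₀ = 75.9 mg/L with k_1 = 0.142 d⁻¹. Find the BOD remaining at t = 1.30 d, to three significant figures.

L ≈ 63.1 mg/L

L_t = L₀ e^(−k_1 t) = 75.9 × e^(−0.142×1.30) = 75.9 × 0.8314 = 63.11 mg/L.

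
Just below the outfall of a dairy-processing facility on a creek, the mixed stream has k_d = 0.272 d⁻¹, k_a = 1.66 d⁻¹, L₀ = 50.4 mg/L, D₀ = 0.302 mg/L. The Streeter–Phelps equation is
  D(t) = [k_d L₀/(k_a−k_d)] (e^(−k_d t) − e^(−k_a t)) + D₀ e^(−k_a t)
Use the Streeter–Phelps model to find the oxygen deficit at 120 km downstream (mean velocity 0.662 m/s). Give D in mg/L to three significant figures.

Travel time t = x/v = 120 km / (0.662 m/s) = 120000 m / 0.662 m/s = 181300 s = 2.098 d.
k_d L₀/(k_a−k_d) = 0.272×50.4/(1.66−0.272) = 13.71/1.388 = 9.877 mg/L.
e^(−k_d t) = e^(−0.272×2.098) = 0.5652; e^(−k_a t) = e^(−1.66×2.098) = 0.03072.
D = 9.877 × (0.5652 − 0.03072) + 0.302 × 0.03072 = 5.278 + 0.009279 = 5.288 mg/L.

D ≈ 5.29 mg/L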